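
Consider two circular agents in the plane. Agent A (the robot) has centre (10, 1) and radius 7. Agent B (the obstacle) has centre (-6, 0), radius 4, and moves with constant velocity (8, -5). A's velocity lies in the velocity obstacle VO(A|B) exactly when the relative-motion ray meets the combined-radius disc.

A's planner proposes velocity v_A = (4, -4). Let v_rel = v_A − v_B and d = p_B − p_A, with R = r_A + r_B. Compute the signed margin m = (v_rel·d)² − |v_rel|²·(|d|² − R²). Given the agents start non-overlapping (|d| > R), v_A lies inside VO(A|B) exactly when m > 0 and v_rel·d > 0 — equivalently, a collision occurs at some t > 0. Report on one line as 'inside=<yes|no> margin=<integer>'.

d = (-16, -1),  |d|² = 257;  R = 7+4 = 11,  c = 257−11² = 136
v_rel = (-4, 1),  |v_rel|² = 17;  v_rel·d = (-4)·(-16) + (1)·(-1) = 63
17·t² − 126·t + 136 = 0  ⇒  m = 63² − 17·136 = 1657
m = 1657 > 0,  v_rel·d = 63 > 0  ⇒  inside

inside=yes margin=1657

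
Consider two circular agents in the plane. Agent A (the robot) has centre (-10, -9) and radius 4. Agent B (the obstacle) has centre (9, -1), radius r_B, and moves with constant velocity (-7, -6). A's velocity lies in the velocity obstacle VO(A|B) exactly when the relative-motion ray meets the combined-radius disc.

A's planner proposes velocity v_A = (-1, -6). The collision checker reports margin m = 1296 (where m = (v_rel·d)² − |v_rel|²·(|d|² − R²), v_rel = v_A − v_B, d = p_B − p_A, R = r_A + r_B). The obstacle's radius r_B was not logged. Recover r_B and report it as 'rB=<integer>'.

m = 1296
d = (19, 8);  v_rel = (6, 0),  |v_rel|² = 36
v_rel×d = (6)·(8) − (0)·(19) = 48
since m = R²·36 − 48²:  R² = (2304 + 1296) / 36 = 100
R = √100 = 10  ⇒  r_B = 10 − 4 = 6

rB=6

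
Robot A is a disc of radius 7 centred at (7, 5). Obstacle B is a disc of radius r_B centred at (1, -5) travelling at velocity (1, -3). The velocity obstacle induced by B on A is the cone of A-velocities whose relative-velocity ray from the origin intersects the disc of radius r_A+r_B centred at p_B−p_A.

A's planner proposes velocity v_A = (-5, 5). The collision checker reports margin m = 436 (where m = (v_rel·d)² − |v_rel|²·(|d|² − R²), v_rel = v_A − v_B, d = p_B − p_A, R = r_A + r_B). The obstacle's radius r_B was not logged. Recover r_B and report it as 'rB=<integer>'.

m = 436
d = (-6, -10);  v_rel = (-6, 8),  |v_rel|² = 100
v_rel×d = (-6)·(-10) − (8)·(-6) = 108
since m = R²·100 − 108²:  R² = (11664 + 436) / 100 = 121
R = √121 = 11  ⇒  r_B = 11 − 7 = 4

rB=4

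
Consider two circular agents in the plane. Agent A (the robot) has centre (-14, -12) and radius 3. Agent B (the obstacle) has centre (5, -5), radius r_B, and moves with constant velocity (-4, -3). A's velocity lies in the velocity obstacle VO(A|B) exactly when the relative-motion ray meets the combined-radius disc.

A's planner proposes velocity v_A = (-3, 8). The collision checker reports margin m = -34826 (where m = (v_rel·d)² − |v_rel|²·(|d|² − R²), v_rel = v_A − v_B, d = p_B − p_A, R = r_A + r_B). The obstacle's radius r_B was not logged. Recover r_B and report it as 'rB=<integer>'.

m = -34826
d = (19, 7);  v_rel = (1, 11),  |v_rel|² = 122
v_rel×d = (1)·(7) − (11)·(19) = -202
since m = R²·122 − (-202)²:  R² = (40804 + -34826) / 122 = 49
R = √49 = 7  ⇒  r_B = 7 − 3 = 4

rB=4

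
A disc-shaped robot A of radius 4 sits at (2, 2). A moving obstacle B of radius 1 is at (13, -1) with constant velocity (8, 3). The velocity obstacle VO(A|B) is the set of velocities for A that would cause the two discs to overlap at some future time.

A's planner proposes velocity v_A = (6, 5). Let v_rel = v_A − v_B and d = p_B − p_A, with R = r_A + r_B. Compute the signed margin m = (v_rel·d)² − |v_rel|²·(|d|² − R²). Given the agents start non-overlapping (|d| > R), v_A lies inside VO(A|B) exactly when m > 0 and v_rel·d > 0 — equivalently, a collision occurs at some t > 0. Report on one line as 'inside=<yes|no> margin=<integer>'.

d = (11, -3),  |d|² = 130;  R = 4+1 = 5,  c = 130−5² = 105
v_rel = (-2, 2),  |v_rel|² = 8;  v_rel·d = (-2)·(11) + (2)·(-3) = -28
8·t² + 56·t + 105 = 0  ⇒  m = (-28)² − 8·105 = -56
m = -56 < 0,  v_rel·d = -28 < 0  ⇒  outside

inside=no margin=-56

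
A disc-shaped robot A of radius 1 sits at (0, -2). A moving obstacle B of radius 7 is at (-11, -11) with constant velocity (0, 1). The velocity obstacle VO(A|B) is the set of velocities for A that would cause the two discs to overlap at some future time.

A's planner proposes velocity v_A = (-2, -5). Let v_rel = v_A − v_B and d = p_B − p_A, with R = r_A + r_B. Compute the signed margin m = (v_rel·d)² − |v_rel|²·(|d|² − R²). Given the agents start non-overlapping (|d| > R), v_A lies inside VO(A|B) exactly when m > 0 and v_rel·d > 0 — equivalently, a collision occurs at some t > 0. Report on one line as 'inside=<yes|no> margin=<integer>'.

d = (-11, -9),  |d|² = 202;  R = 1+7 = 8,  c = 202−8² = 138
v_rel = (-2, -6),  |v_rel|² = 40;  v_rel·d = (-2)·(-11) + (-6)·(-9) = 76
40·t² − 152·t + 138 = 0  ⇒  m = 76² − 40·138 = 256
m = 256 > 0,  v_rel·d = 76 > 0  ⇒  inside

inside=yes margin=256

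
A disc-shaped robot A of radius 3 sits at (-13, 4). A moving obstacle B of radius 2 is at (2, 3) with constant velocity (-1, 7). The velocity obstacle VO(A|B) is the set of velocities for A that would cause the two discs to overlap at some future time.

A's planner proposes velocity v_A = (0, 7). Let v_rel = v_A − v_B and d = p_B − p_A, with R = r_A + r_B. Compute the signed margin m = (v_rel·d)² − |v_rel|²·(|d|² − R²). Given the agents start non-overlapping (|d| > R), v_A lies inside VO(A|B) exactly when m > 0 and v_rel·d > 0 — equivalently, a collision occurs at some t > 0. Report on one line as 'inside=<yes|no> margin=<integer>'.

d = (15, -1),  |d|² = 226;  R = 3+2 = 5,  c = 226−5² = 201
v_rel = (1, 0),  |v_rel|² = 1;  v_rel·d = (1)·(15) + (0)·(-1) = 15
1·t² − 30·t + 201 = 0  ⇒  m = 15² − 1·201 = 24
m = 24 > 0,  v_rel·d = 15 > 0  ⇒  inside

inside=yes margin=24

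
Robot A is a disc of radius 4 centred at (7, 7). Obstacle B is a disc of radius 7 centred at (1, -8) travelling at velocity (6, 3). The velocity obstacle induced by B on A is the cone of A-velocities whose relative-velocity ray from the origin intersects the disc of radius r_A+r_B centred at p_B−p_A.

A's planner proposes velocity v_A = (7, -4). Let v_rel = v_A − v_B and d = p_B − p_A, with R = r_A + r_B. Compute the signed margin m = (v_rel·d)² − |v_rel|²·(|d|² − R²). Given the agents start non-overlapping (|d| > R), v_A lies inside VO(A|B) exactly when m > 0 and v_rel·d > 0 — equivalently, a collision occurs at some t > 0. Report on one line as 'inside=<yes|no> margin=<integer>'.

d = (-6, -15),  |d|² = 261;  R = 4+7 = 11,  c = 261−11² = 140
v_rel = (1, -7),  |v_rel|² = 50;  v_rel·d = (1)·(-6) + (-7)·(-15) = 99
50·t² − 198·t + 140 = 0  ⇒  m = 99² − 50·140 = 2801
m = 2801 > 0,  v_rel·d = 99 > 0  ⇒  inside

inside=yes margin=2801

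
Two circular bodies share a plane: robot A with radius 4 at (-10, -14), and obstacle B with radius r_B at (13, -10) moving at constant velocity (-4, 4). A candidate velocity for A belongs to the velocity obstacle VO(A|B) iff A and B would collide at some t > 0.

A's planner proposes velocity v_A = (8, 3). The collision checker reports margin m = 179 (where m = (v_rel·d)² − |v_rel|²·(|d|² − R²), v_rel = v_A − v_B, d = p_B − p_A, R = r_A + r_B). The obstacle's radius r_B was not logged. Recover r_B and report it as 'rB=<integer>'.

m = 179
d = (23, 4);  v_rel = (12, -1),  |v_rel|² = 145
v_rel×d = (12)·(4) − (-1)·(23) = 71
since m = R²·145 − 71²:  R² = (5041 + 179) / 145 = 36
R = √36 = 6  ⇒  r_B = 6 − 4 = 2

rB=2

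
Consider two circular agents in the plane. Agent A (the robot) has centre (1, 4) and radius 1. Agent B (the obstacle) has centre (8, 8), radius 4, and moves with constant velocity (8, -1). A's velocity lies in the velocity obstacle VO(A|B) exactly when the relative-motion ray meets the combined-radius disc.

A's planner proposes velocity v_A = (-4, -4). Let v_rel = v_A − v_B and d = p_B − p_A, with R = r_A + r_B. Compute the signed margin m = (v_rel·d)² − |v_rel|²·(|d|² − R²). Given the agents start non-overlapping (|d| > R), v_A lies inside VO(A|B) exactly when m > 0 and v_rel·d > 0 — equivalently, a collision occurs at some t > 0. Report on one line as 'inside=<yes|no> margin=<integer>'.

d = (7, 4),  |d|² = 65;  R = 1+4 = 5,  c = 65−5² = 40
v_rel = (-12, -3),  |v_rel|² = 153;  v_rel·d = (-12)·(7) + (-3)·(4) = -96
153·t² + 192·t + 40 = 0  ⇒  m = (-96)² − 153·40 = 3096
m = 3096 > 0,  v_rel·d = -96 < 0  ⇒  outside

inside=no margin=3096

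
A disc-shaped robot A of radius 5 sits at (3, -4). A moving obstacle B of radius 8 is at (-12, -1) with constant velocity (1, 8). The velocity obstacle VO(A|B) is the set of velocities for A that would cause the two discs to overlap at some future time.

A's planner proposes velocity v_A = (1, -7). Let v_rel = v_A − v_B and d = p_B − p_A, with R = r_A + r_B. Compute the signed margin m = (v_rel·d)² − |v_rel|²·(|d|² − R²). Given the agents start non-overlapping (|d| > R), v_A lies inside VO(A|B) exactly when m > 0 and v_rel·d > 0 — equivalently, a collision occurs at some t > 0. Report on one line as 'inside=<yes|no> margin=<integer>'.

d = (-15, 3),  |d|² = 234;  R = 5+8 = 13,  c = 234−13² = 65
v_rel = (0, -15),  |v_rel|² = 225;  v_rel·d = (0)·(-15) + (-15)·(3) = -45
225·t² + 90·t + 65 = 0  ⇒  m = (-45)² − 225·65 = -12600
m = -12600 < 0,  v_rel·d = -45 < 0  ⇒  outside

inside=no margin=-12600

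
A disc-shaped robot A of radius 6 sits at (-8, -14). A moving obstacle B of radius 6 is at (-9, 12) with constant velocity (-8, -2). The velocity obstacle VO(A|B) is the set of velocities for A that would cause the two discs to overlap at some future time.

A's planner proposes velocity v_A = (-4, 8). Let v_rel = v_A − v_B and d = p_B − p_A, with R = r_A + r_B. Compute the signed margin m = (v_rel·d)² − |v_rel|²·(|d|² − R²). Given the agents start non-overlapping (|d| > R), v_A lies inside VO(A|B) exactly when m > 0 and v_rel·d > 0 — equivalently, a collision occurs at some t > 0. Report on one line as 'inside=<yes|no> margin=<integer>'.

d = (-1, 26),  |d|² = 677;  R = 6+6 = 12,  c = 677−12² = 533
v_rel = (4, 10),  |v_rel|² = 116;  v_rel·d = (4)·(-1) + (10)·(26) = 256
116·t² − 512·t + 533 = 0  ⇒  m = 256² − 116·533 = 3708
m = 3708 > 0,  v_rel·d = 256 > 0  ⇒  inside

inside=yes margin=3708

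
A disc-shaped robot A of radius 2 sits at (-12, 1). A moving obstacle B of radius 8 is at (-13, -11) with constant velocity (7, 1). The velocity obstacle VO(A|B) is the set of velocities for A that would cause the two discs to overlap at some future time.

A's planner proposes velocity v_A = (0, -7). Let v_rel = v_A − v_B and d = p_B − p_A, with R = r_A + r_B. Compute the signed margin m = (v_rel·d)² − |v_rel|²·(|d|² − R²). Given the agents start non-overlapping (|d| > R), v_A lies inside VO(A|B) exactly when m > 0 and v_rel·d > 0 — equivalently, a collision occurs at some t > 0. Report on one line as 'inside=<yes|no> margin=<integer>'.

d = (-1, -12),  |d|² = 145;  R = 2+8 = 10,  c = 145−10² = 45
v_rel = (-7, -8),  |v_rel|² = 113;  v_rel·d = (-7)·(-1) + (-8)·(-12) = 103
113·t² − 206·t + 45 = 0  ⇒  m = 103² − 113·45 = 5524
m = 5524 > 0,  v_rel·d = 103 > 0  ⇒  inside

inside=yes margin=5524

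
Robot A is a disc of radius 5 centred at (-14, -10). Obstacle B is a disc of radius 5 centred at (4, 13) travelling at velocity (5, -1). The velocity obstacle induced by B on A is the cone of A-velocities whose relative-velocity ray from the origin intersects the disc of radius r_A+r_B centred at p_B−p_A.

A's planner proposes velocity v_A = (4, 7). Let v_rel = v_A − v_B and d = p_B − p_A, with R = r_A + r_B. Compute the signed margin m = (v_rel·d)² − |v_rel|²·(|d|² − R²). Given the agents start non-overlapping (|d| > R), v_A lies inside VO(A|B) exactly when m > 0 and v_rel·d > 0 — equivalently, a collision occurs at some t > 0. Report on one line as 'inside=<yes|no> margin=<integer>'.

d = (18, 23),  |d|² = 853;  R = 5+5 = 10,  c = 853−10² = 753
v_rel = (-1, 8),  |v_rel|² = 65;  v_rel·d = (-1)·(18) + (8)·(23) = 166
65·t² − 332·t + 753 = 0  ⇒  m = 166² − 65·753 = -21389
m = -21389 < 0,  v_rel·d = 166 > 0  ⇒  outside

inside=no margin=-21389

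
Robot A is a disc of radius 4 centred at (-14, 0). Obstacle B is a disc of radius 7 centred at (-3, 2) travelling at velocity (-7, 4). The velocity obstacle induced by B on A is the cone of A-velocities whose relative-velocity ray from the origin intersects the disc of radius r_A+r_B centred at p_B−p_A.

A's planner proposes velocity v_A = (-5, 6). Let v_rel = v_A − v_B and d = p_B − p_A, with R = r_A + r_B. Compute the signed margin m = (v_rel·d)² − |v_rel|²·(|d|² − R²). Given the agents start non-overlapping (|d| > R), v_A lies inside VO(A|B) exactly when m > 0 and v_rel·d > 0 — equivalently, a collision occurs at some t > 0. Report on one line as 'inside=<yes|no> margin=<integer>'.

d = (11, 2),  |d|² = 125;  R = 4+7 = 11,  c = 125−11² = 4
v_rel = (2, 2),  |v_rel|² = 8;  v_rel·d = (2)·(11) + (2)·(2) = 26
8·t² − 52·t + 4 = 0  ⇒  m = 26² − 8·4 = 644
m = 644 > 0,  v_rel·d = 26 > 0  ⇒  inside

inside=yes margin=644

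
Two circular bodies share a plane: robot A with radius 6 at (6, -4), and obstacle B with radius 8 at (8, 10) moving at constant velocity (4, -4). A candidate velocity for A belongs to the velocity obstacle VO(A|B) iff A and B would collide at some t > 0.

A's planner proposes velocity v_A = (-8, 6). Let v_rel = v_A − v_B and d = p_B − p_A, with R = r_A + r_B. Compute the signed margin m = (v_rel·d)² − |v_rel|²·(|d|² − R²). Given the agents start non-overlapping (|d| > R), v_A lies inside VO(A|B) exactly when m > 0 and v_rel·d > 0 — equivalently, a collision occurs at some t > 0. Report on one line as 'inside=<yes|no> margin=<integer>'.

d = (2, 14),  |d|² = 200;  R = 6+8 = 14,  c = 200−14² = 4
v_rel = (-12, 10),  |v_rel|² = 244;  v_rel·d = (-12)·(2) + (10)·(14) = 116
244·t² − 232·t + 4 = 0  ⇒  m = 116² − 244·4 = 12480
m = 12480 > 0,  v_rel·d = 116 > 0  ⇒  inside

inside=yes margin=12480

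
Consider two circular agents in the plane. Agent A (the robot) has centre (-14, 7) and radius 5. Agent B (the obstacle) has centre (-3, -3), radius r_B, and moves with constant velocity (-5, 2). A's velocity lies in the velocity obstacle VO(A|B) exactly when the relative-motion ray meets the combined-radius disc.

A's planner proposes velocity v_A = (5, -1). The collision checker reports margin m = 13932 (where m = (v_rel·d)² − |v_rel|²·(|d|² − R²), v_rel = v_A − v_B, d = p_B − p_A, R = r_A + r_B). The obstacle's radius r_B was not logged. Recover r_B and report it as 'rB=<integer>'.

m = 13932
d = (11, -10);  v_rel = (10, -3),  |v_rel|² = 109
v_rel×d = (10)·(-10) − (-3)·(11) = -67
since m = R²·109 − (-67)²:  R² = (4489 + 13932) / 109 = 169
R = √169 = 13  ⇒  r_B = 13 − 5 = 8

rB=8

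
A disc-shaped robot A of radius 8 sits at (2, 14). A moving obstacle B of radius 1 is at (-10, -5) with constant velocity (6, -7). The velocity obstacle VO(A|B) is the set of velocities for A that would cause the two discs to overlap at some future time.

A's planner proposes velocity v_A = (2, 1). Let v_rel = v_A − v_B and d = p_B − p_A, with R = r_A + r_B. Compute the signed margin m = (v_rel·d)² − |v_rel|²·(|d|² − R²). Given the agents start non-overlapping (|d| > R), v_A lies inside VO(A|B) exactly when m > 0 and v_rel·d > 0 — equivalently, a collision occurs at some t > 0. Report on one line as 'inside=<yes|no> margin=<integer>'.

d = (-12, -19),  |d|² = 505;  R = 8+1 = 9,  c = 505−9² = 424
v_rel = (-4, 8),  |v_rel|² = 80;  v_rel·d = (-4)·(-12) + (8)·(-19) = -104
80·t² + 208·t + 424 = 0  ⇒  m = (-104)² − 80·424 = -23104
m = -23104 < 0,  v_rel·d = -104 < 0  ⇒  outside

inside=no margin=-23104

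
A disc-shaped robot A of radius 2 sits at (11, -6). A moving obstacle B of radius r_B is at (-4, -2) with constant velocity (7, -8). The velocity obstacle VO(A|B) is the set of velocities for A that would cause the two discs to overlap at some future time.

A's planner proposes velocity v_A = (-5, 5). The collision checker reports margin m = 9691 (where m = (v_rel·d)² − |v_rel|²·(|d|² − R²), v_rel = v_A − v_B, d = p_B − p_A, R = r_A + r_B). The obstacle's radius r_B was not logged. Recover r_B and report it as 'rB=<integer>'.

m = 9691
d = (-15, 4);  v_rel = (-12, 13),  |v_rel|² = 313
v_rel×d = (-12)·(4) − (13)·(-15) = 147
since m = R²·313 − 147²:  R² = (21609 + 9691) / 313 = 100
R = √100 = 10  ⇒  r_B = 10 − 2 = 8

rB=8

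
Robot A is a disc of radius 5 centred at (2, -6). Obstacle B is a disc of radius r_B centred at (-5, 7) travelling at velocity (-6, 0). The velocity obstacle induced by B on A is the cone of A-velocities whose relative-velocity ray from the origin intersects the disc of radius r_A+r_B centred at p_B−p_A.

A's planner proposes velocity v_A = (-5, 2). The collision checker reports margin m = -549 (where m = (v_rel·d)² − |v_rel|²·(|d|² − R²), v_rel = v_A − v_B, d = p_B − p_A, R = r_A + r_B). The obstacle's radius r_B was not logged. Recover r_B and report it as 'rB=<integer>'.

m = -549
d = (-7, 13);  v_rel = (1, 2),  |v_rel|² = 5
v_rel×d = (1)·(13) − (2)·(-7) = 27
since m = R²·5 − 27²:  R² = (729 + -549) / 5 = 36
R = √36 = 6  ⇒  r_B = 6 − 5 = 1

rB=1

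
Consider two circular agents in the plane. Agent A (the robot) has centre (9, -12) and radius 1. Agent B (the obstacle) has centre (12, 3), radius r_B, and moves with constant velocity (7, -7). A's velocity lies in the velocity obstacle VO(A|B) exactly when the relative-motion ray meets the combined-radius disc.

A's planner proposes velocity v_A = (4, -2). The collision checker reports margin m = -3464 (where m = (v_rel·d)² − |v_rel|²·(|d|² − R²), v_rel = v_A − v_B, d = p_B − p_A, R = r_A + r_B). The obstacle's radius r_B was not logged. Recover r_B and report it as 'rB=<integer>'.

m = -3464
d = (3, 15);  v_rel = (-3, 5),  |v_rel|² = 34
v_rel×d = (-3)·(15) − (5)·(3) = -60
since m = R²·34 − (-60)²:  R² = (3600 + -3464) / 34 = 4
R = √4 = 2  ⇒  r_B = 2 − 1 = 1

rB=1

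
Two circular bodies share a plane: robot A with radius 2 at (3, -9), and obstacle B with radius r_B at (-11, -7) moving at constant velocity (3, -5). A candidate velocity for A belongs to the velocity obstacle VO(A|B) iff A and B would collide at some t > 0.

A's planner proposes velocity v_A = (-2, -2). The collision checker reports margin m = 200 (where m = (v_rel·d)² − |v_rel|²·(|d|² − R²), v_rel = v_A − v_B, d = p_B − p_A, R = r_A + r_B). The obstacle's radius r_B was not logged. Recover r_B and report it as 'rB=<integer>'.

m = 200
d = (-14, 2);  v_rel = (-5, 3),  |v_rel|² = 34
v_rel×d = (-5)·(2) − (3)·(-14) = 32
since m = R²·34 − 32²:  R² = (1024 + 200) / 34 = 36
R = √36 = 6  ⇒  r_B = 6 − 2 = 4

rB=4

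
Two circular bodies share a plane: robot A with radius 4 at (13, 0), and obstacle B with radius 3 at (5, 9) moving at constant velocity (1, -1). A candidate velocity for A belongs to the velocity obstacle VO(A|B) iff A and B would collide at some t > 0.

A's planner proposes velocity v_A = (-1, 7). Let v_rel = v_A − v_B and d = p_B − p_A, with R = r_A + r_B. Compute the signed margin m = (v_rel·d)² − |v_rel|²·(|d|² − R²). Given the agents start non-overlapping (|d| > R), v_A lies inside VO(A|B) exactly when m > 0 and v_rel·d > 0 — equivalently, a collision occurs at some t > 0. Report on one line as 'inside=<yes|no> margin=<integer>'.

d = (-8, 9),  |d|² = 145;  R = 4+3 = 7,  c = 145−7² = 96
v_rel = (-2, 8),  |v_rel|² = 68;  v_rel·d = (-2)·(-8) + (8)·(9) = 88
68·t² − 176·t + 96 = 0  ⇒  m = 88² − 68·96 = 1216
m = 1216 > 0,  v_rel·d = 88 > 0  ⇒  inside

inside=yes margin=1216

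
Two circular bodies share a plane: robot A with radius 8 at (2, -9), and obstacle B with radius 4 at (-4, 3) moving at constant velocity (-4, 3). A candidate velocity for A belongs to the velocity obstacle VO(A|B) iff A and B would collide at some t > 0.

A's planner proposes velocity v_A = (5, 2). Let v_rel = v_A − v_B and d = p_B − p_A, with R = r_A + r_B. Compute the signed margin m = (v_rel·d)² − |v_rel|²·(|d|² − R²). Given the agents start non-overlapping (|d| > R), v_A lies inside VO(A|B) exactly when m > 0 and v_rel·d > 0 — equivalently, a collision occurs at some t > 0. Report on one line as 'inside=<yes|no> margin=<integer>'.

d = (-6, 12),  |d|² = 180;  R = 8+4 = 12,  c = 180−12² = 36
v_rel = (9, -1),  |v_rel|² = 82;  v_rel·d = (9)·(-6) + (-1)·(12) = -66
82·t² + 132·t + 36 = 0  ⇒  m = (-66)² − 82·36 = 1404
m = 1404 > 0,  v_rel·d = -66 < 0  ⇒  outside

inside=no margin=1404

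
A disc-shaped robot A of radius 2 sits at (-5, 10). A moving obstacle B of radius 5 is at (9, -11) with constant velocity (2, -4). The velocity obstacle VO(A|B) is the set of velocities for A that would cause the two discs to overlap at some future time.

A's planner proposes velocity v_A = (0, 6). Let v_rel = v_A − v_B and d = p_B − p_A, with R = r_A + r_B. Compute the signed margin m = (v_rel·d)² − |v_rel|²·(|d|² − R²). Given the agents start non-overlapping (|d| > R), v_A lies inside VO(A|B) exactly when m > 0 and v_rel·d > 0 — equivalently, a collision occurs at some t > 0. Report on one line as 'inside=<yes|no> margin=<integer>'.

d = (14, -21),  |d|² = 637;  R = 2+5 = 7,  c = 637−7² = 588
v_rel = (-2, 10),  |v_rel|² = 104;  v_rel·d = (-2)·(14) + (10)·(-21) = -238
104·t² + 476·t + 588 = 0  ⇒  m = (-238)² − 104·588 = -4508
m = -4508 < 0,  v_rel·d = -238 < 0  ⇒  outside

inside=no margin=-4508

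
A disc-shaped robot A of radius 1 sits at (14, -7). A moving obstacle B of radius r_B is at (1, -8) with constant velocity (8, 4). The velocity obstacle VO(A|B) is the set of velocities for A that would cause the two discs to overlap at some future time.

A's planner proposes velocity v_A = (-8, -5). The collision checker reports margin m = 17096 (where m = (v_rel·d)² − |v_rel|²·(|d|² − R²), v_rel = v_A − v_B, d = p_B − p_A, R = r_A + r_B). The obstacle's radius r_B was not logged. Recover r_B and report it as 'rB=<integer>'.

m = 17096
d = (-13, -1);  v_rel = (-16, -9),  |v_rel|² = 337
v_rel×d = (-16)·(-1) − (-9)·(-13) = -101
since m = R²·337 − (-101)²:  R² = (10201 + 17096) / 337 = 81
R = √81 = 9  ⇒  r_B = 9 − 1 = 8

rB=8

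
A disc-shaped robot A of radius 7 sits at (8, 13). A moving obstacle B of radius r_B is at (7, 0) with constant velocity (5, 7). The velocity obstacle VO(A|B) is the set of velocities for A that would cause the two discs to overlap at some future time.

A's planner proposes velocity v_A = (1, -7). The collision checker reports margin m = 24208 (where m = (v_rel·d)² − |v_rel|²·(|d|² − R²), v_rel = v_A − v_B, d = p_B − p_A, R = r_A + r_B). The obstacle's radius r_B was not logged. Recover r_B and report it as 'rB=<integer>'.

m = 24208
d = (-1, -13);  v_rel = (-4, -14),  |v_rel|² = 212
v_rel×d = (-4)·(-13) − (-14)·(-1) = 38
since m = R²·212 − 38²:  R² = (1444 + 24208) / 212 = 121
R = √121 = 11  ⇒  r_B = 11 − 7 = 4

rB=4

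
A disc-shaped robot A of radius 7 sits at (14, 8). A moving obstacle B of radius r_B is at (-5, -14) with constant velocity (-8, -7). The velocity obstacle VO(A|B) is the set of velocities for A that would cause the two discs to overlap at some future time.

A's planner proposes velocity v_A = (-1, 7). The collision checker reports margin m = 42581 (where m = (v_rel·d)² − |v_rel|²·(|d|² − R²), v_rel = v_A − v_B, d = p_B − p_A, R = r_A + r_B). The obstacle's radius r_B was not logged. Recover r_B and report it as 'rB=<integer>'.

m = 42581
d = (-19, -22);  v_rel = (7, 14),  |v_rel|² = 245
v_rel×d = (7)·(-22) − (14)·(-19) = 112
since m = R²·245 − 112²:  R² = (12544 + 42581) / 245 = 225
R = √225 = 15  ⇒  r_B = 15 − 7 = 8

rB=8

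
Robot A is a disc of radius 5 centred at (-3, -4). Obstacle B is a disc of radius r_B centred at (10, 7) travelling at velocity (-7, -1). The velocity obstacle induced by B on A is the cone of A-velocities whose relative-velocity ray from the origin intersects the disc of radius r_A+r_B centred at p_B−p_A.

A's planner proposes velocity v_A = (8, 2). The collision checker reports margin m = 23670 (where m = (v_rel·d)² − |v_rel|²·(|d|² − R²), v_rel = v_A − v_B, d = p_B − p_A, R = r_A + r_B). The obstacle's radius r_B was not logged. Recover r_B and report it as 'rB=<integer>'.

m = 23670
d = (13, 11);  v_rel = (15, 3),  |v_rel|² = 234
v_rel×d = (15)·(11) − (3)·(13) = 126
since m = R²·234 − 126²:  R² = (15876 + 23670) / 234 = 169
R = √169 = 13  ⇒  r_B = 13 − 5 = 8

rB=8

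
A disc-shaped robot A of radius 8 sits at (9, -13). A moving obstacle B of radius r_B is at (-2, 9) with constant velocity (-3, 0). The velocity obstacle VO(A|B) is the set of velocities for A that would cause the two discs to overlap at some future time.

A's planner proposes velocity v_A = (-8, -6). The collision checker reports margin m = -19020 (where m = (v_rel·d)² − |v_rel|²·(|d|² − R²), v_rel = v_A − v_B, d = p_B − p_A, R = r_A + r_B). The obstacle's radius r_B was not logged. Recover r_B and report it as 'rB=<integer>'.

m = -19020
d = (-11, 22);  v_rel = (-5, -6),  |v_rel|² = 61
v_rel×d = (-5)·(22) − (-6)·(-11) = -176
since m = R²·61 − (-176)²:  R² = (30976 + -19020) / 61 = 196
R = √196 = 14  ⇒  r_B = 14 − 8 = 6

rB=6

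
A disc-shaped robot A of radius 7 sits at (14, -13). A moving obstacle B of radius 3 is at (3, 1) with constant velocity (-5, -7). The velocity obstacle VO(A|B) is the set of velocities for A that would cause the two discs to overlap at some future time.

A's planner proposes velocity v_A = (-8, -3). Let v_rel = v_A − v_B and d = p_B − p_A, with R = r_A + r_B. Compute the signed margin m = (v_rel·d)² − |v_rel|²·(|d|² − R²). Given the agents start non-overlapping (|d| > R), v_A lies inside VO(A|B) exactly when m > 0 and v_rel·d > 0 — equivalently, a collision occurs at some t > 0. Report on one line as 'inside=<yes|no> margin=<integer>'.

d = (-11, 14),  |d|² = 317;  R = 7+3 = 10,  c = 317−10² = 217
v_rel = (-3, 4),  |v_rel|² = 25;  v_rel·d = (-3)·(-11) + (4)·(14) = 89
25·t² − 178·t + 217 = 0  ⇒  m = 89² − 25·217 = 2496
m = 2496 > 0,  v_rel·d = 89 > 0  ⇒  inside

inside=yes margin=2496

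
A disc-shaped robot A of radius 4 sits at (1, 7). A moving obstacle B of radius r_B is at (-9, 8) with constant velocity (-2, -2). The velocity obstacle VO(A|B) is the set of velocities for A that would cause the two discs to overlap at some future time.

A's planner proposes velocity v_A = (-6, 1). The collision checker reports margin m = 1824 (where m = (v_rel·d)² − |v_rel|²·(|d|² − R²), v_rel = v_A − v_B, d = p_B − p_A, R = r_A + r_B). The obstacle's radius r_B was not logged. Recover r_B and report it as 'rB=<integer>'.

m = 1824
d = (-10, 1);  v_rel = (-4, 3),  |v_rel|² = 25
v_rel×d = (-4)·(1) − (3)·(-10) = 26
since m = R²·25 − 26²:  R² = (676 + 1824) / 25 = 100
R = √100 = 10  ⇒  r_B = 10 − 4 = 6

rB=6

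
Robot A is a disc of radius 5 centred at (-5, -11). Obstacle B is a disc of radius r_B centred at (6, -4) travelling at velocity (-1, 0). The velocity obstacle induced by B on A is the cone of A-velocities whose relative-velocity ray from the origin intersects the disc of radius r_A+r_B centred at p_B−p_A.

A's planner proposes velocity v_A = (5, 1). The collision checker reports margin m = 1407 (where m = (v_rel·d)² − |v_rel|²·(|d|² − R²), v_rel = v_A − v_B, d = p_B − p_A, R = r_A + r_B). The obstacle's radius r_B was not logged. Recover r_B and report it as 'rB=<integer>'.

m = 1407
d = (11, 7);  v_rel = (6, 1),  |v_rel|² = 37
v_rel×d = (6)·(7) − (1)·(11) = 31
since m = R²·37 − 31²:  R² = (961 + 1407) / 37 = 64
R = √64 = 8  ⇒  r_B = 8 − 5 = 3

rB=3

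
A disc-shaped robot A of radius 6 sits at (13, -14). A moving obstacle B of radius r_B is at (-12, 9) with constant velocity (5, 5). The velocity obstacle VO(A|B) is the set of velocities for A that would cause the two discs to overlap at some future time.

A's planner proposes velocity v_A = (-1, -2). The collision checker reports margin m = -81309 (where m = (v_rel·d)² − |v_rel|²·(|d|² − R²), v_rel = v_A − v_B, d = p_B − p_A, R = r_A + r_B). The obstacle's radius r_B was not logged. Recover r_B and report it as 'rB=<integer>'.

m = -81309
d = (-25, 23);  v_rel = (-6, -7),  |v_rel|² = 85
v_rel×d = (-6)·(23) − (-7)·(-25) = -313
since m = R²·85 − (-313)²:  R² = (97969 + -81309) / 85 = 196
R = √196 = 14  ⇒  r_B = 14 − 6 = 8

rB=8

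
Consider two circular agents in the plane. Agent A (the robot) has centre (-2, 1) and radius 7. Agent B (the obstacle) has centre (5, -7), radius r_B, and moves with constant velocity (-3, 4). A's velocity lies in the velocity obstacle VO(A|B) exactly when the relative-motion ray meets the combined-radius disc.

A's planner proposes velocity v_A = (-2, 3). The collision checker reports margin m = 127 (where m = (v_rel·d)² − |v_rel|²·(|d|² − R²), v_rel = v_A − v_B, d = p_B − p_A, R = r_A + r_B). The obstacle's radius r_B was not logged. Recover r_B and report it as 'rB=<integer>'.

m = 127
d = (7, -8);  v_rel = (1, -1),  |v_rel|² = 2
v_rel×d = (1)·(-8) − (-1)·(7) = -1
since m = R²·2 − (-1)²:  R² = (1 + 127) / 2 = 64
R = √64 = 8  ⇒  r_B = 8 − 7 = 1

rB=1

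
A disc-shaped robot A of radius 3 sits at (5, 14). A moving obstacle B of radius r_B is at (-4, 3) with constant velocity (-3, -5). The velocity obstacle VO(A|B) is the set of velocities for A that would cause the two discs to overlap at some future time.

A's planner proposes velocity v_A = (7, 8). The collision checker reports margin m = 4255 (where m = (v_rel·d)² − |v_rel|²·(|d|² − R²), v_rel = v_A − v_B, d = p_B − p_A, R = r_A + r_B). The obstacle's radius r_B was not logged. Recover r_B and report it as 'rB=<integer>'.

m = 4255
d = (-9, -11);  v_rel = (10, 13),  |v_rel|² = 269
v_rel×d = (10)·(-11) − (13)·(-9) = 7
since m = R²·269 − 7²:  R² = (49 + 4255) / 269 = 16
R = √16 = 4  ⇒  r_B = 4 − 3 = 1

rB=1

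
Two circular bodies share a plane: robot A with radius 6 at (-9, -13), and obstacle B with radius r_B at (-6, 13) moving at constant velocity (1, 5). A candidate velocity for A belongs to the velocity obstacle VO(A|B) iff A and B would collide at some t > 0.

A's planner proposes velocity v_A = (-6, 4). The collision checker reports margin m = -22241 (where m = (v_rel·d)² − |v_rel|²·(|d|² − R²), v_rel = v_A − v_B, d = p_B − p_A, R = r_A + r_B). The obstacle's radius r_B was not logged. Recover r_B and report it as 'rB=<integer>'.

m = -22241
d = (3, 26);  v_rel = (-7, -1),  |v_rel|² = 50
v_rel×d = (-7)·(26) − (-1)·(3) = -179
since m = R²·50 − (-179)²:  R² = (32041 + -22241) / 50 = 196
R = √196 = 14  ⇒  r_B = 14 − 6 = 8

rB=8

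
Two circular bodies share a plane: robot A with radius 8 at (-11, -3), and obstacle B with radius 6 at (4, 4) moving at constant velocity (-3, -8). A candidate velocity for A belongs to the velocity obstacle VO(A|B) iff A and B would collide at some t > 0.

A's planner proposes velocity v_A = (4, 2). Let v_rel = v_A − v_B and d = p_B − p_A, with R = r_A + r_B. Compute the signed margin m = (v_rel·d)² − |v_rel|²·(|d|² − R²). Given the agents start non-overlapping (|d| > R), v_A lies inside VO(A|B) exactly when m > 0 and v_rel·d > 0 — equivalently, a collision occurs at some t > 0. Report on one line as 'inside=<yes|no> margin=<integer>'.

d = (15, 7),  |d|² = 274;  R = 8+6 = 14,  c = 274−14² = 78
v_rel = (7, 10),  |v_rel|² = 149;  v_rel·d = (7)·(15) + (10)·(7) = 175
149·t² − 350·t + 78 = 0  ⇒  m = 175² − 149·78 = 19003
m = 19003 > 0,  v_rel·d = 175 > 0  ⇒  inside

inside=yes margin=19003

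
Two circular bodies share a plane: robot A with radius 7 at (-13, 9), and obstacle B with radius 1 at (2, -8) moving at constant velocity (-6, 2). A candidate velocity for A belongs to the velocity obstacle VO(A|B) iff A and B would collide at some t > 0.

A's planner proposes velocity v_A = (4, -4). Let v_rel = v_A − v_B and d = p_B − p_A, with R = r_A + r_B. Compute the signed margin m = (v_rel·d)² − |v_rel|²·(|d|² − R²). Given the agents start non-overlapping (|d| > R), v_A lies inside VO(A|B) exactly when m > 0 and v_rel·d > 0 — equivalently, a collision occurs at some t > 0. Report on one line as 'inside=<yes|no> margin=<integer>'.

d = (15, -17),  |d|² = 514;  R = 7+1 = 8,  c = 514−8² = 450
v_rel = (10, -6),  |v_rel|² = 136;  v_rel·d = (10)·(15) + (-6)·(-17) = 252
136·t² − 504·t + 450 = 0  ⇒  m = 252² − 136·450 = 2304
m = 2304 > 0,  v_rel·d = 252 > 0  ⇒  inside

inside=yes margin=2304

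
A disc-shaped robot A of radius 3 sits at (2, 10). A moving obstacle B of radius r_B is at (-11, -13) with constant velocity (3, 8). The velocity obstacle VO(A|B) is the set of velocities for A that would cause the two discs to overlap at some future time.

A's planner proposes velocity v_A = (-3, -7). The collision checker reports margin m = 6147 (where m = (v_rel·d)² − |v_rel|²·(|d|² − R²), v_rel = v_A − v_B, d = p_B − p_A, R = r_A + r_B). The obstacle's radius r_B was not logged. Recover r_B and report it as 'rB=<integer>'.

m = 6147
d = (-13, -23);  v_rel = (-6, -15),  |v_rel|² = 261
v_rel×d = (-6)·(-23) − (-15)·(-13) = -57
since m = R²·261 − (-57)²:  R² = (3249 + 6147) / 261 = 36
R = √36 = 6  ⇒  r_B = 6 − 3 = 3

rB=3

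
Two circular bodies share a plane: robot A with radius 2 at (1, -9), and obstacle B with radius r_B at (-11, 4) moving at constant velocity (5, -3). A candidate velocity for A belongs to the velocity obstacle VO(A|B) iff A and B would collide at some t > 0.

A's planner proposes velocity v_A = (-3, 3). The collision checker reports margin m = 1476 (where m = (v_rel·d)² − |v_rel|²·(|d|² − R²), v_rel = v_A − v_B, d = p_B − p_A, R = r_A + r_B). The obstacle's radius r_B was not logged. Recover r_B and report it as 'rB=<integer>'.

m = 1476
d = (-12, 13);  v_rel = (-8, 6),  |v_rel|² = 100
v_rel×d = (-8)·(13) − (6)·(-12) = -32
since m = R²·100 − (-32)²:  R² = (1024 + 1476) / 100 = 25
R = √25 = 5  ⇒  r_B = 5 − 2 = 3

rB=3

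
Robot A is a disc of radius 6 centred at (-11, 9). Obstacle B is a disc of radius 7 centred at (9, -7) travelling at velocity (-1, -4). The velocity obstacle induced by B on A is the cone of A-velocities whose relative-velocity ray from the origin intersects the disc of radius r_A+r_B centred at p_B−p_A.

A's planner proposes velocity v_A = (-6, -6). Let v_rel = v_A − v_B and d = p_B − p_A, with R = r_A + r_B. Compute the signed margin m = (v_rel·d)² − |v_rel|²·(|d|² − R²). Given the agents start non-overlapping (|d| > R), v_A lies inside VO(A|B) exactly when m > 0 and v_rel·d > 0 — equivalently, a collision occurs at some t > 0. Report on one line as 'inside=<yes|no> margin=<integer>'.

d = (20, -16),  |d|² = 656;  R = 6+7 = 13,  c = 656−13² = 487
v_rel = (-5, -2),  |v_rel|² = 29;  v_rel·d = (-5)·(20) + (-2)·(-16) = -68
29·t² + 136·t + 487 = 0  ⇒  m = (-68)² − 29·487 = -9499
m = -9499 < 0,  v_rel·d = -68 < 0  ⇒  outside

inside=no margin=-9499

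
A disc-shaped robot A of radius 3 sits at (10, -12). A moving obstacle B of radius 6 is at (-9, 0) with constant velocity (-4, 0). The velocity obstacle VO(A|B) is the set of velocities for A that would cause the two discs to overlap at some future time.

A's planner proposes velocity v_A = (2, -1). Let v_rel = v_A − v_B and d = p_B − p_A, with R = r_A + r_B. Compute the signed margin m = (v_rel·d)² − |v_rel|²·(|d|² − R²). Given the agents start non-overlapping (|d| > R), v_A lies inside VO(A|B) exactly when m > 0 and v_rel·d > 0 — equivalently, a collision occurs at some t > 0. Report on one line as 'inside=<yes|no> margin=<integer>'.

d = (-19, 12),  |d|² = 505;  R = 3+6 = 9,  c = 505−9² = 424
v_rel = (6, -1),  |v_rel|² = 37;  v_rel·d = (6)·(-19) + (-1)·(12) = -126
37·t² + 252·t + 424 = 0  ⇒  m = (-126)² − 37·424 = 188
m = 188 > 0,  v_rel·d = -126 < 0  ⇒  outside

inside=no margin=188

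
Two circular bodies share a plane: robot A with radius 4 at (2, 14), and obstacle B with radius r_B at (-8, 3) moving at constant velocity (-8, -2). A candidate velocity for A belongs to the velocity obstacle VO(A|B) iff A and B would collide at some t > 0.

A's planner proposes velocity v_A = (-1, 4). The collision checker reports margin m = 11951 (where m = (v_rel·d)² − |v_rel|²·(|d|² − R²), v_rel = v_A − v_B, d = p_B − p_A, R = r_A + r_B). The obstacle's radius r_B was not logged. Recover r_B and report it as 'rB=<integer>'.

m = 11951
d = (-10, -11);  v_rel = (7, 6),  |v_rel|² = 85
v_rel×d = (7)·(-11) − (6)·(-10) = -17
since m = R²·85 − (-17)²:  R² = (289 + 11951) / 85 = 144
R = √144 = 12  ⇒  r_B = 12 − 4 = 8

rB=8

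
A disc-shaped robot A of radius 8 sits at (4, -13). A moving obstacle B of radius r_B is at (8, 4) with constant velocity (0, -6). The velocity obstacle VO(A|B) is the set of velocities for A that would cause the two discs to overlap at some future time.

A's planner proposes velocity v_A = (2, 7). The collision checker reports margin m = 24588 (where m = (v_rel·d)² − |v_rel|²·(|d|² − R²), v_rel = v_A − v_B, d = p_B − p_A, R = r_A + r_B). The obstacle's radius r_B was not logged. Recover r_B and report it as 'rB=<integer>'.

m = 24588
d = (4, 17);  v_rel = (2, 13),  |v_rel|² = 173
v_rel×d = (2)·(17) − (13)·(4) = -18
since m = R²·173 − (-18)²:  R² = (324 + 24588) / 173 = 144
R = √144 = 12  ⇒  r_B = 12 − 8 = 4

rB=4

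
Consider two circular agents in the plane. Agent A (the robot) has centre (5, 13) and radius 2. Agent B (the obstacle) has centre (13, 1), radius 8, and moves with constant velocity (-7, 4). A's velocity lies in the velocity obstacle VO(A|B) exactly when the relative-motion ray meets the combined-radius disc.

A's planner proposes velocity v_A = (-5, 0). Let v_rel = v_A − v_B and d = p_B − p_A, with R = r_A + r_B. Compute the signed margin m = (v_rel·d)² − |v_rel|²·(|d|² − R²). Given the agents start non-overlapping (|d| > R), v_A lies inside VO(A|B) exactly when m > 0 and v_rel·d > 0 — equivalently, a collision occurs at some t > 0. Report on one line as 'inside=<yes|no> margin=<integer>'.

d = (8, -12),  |d|² = 208;  R = 2+8 = 10,  c = 208−10² = 108
v_rel = (2, -4),  |v_rel|² = 20;  v_rel·d = (2)·(8) + (-4)·(-12) = 64
20·t² − 128·t + 108 = 0  ⇒  m = 64² − 20·108 = 1936
m = 1936 > 0,  v_rel·d = 64 > 0  ⇒  inside

inside=yes margin=1936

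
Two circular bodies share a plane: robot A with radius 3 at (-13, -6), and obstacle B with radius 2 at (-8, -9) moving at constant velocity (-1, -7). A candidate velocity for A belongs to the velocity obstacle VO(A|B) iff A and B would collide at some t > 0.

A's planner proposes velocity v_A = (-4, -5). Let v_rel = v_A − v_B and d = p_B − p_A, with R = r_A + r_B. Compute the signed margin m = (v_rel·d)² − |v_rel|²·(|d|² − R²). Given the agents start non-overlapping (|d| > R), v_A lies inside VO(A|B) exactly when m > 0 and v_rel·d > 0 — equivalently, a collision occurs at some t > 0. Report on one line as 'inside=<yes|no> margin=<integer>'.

d = (5, -3),  |d|² = 34;  R = 3+2 = 5,  c = 34−5² = 9
v_rel = (-3, 2),  |v_rel|² = 13;  v_rel·d = (-3)·(5) + (2)·(-3) = -21
13·t² + 42·t + 9 = 0  ⇒  m = (-21)² − 13·9 = 324
m = 324 > 0,  v_rel·d = -21 < 0  ⇒  outside

inside=no margin=324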